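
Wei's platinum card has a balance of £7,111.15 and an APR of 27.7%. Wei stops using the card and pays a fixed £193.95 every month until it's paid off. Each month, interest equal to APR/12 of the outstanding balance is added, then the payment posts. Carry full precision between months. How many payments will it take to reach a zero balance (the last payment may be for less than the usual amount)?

Monthly rate r = 27.7%/12 = 2.30833% = 0.0230833.
Recurrence: B ← B·(1+r) − £193.95.
Month 1: interest £164.15; balance after payment £7,081.35.
Month 2: interest £163.46; balance after payment £7,050.86.
Closed form: n = −ln(1 − rB₀/P)/ln(1+r) = −ln(0.15365)/ln(1.02308) ≈ 82.076, so the balance reaches zero during payment 83.

83 months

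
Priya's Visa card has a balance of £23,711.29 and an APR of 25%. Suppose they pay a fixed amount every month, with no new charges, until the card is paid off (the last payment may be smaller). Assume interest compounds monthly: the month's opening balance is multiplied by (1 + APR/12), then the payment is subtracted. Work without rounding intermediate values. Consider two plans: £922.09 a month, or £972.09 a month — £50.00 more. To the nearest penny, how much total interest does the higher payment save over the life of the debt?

£856.77

Monthly rate r = 25%/12 = 2.08333% = 0.0208333.
At £922.09/mo: n = ⌈−ln(1 − rB₀/P)/ln(1+r)⌉ = 38 payments (last £196.62); total interest = total paid − £23,711.29 = £10,602.66.
At £972.09/mo: 35 payments (last £406.12); total interest £9,745.89.
Interest saved = £10,602.66 − £9,745.89 = £856.77.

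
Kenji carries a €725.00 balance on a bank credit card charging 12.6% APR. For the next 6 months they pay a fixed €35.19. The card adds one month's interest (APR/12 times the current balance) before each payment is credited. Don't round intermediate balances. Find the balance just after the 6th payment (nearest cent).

Monthly rate r = 12.6%/12 = 1.05% = 0.0105.
Each month: B ← B·(1+r) − €35.19.
Month 1: interest €7.61; balance after payment €697.42.
Month 2: interest €7.32; balance after payment €669.56.
Month 3: interest €7.03; balance after payment €641.40.
Month 4: interest €6.73; balance after payment €612.94.
Month 5: interest €6.44; balance after payment €584.19.
Month 6: interest €6.13; balance after payment €555.13.

€555.13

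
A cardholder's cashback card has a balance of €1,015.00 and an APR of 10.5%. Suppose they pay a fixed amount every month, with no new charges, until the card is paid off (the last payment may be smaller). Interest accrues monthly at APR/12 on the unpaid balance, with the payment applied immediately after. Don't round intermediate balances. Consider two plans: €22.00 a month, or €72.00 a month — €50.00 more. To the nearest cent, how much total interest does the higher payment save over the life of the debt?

Monthly rate r = 10.5%/12 = 0.875% = 0.00875.
At €22.00/mo: n = ⌈−ln(1 − rB₀/P)/ln(1+r)⌉ = 60 payments (last €7.59); total interest = total paid − €1,015.00 = €290.59.
At €72.00/mo: 16 payments (last €8.04); total interest €73.04.
Interest saved = €290.59 − €73.04 = €217.55.

€217.55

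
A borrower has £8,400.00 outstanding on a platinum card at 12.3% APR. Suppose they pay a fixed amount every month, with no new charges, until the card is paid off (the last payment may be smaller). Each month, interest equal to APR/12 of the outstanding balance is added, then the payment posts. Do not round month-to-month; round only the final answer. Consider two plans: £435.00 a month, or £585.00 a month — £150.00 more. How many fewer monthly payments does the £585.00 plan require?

6 fewer payments

Monthly rate r = 12.3%/12 = 1.025% = 0.01025.
At £435.00/mo: n = ⌈−ln(1 − rB₀/P)/ln(1+r)⌉ = 22 payments (last £273.79); total interest = total paid − £8,400.00 = £1,008.79.
At £585.00/mo: 16 payments (last £358.60); total interest £733.60.
Payments saved = 22 − 16 = 6.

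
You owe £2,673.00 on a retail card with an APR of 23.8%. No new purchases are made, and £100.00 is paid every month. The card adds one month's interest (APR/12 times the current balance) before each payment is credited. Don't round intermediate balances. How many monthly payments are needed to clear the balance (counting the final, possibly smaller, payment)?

Monthly rate r = 23.8%/12 = 1.98333% = 0.0198333.
Recurrence: B ← B·(1+r) − £100.00.
Month 1: interest £53.01; balance after payment £2,626.01.
Month 2: interest £52.08; balance after payment £2,578.10.
Closed form: n = −ln(1 − rB₀/P)/ln(1+r) = −ln(0.46985)/ln(1.01983) ≈ 38.460, so the balance reaches zero during payment 39.

39 months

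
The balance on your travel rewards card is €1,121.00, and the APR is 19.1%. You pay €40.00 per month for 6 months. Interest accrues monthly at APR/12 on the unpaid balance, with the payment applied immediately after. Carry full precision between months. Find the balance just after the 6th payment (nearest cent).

€982.65

Monthly rate r = 19.1%/12 = 1.59167% = 0.0159167.
Each month: B ← B·(1+r) − €40.00.
Month 1: interest €17.84; balance after payment €1,098.84.
Month 2: interest €17.49; balance after payment €1,076.33.
Month 3: interest €17.13; balance after payment €1,053.46.
Month 4: interest €16.77; balance after payment €1,030.23.
Month 5: interest €16.40; balance after payment €1,006.63.
Month 6: interest €16.02; balance after payment €982.65.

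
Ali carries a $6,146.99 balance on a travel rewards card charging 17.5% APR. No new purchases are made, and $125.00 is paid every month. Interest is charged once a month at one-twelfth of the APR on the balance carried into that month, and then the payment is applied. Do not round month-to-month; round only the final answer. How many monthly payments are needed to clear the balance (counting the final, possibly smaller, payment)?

88 payments

Monthly rate r = 17.5%/12 = 1.45833% = 0.0145833.
Recurrence: B ← B·(1+r) − $125.00.
Month 1: interest $89.64; balance after payment $6,111.63.
Month 2: interest $89.13; balance after payment $6,075.76.
Closed form: n = −ln(1 − rB₀/P)/ln(1+r) = −ln(0.28285)/ln(1.01458) ≈ 87.224, so the balance reaches zero during payment 88.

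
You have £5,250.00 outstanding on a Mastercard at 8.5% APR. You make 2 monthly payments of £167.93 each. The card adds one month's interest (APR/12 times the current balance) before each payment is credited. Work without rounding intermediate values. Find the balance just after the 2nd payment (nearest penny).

£4,987.59

Monthly rate r = 8.5%/12 = 0.708333% = 0.00708333.
Each month: B ← B·(1+r) − £167.93.
Month 1: interest £37.19; balance after payment £5,119.26.
Month 2: interest £36.26; balance after payment £4,987.59.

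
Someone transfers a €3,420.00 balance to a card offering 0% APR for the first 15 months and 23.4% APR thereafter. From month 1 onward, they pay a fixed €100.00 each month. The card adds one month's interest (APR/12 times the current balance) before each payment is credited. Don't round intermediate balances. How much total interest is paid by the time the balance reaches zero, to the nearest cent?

€508.93

Promo months 1–15 at r₀ = 0%/12 = 0; months 16+ at r₁ = 23.4%/12 = 0.0195.
After month 15 (no interest yet): B = €3,420.00 − 15·€100.00 = €1,920.00.
Then at r₁ with €100.00/mo: n₂ = −ln(1 − r₁·B/P)/ln(1+r₁) ≈ 24.29 → 25 more payments.
Total paid = 39·€100.00 + €28.93 = €3,928.93; interest = €3,928.93 − €3,420.00 = €508.93.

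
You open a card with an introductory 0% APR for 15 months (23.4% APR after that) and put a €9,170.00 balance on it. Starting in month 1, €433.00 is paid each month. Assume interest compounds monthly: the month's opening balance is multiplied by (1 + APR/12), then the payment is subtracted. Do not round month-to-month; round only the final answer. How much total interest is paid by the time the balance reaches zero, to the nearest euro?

Promo months 1–15 at r₀ = 0%/12 = 0; months 16+ at r₁ = 23.4%/12 = 0.0195.
After month 15 (no interest yet): B = €9,170.00 − 15·€433.00 = €2,675.00.
Then at r₁ with €433.00/mo: n₂ = −ln(1 − r₁·B/P)/ln(1+r₁) ≈ 6.65 → 7 more payments.
Total paid = 21·€433.00 + €281.02 = €9,374.02; interest = €9,374.02 − €9,170.00 = €204.02.

€204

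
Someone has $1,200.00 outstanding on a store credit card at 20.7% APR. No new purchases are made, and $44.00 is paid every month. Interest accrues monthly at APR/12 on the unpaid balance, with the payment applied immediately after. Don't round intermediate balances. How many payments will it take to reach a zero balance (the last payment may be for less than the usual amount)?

Monthly rate r = 20.7%/12 = 1.725% = 0.01725.
Recurrence: B ← B·(1+r) − $44.00.
Month 1: interest $20.70; balance after payment $1,176.70.
Month 2: interest $20.30; balance after payment $1,153.00.
Closed form: n = −ln(1 − rB₀/P)/ln(1+r) = −ln(0.52955)/ln(1.01725) ≈ 37.171, so the balance reaches zero during payment 38.

38 payments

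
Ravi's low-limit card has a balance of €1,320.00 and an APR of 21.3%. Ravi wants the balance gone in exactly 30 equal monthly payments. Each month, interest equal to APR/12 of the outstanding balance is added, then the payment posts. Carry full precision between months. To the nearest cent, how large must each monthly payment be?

Monthly rate r = 21.3%/12 = 1.775% = 0.01775.
Level-payment amortization: P = B₀·r / (1 − (1+r)^(−n)) = 1320.00·0.01775 / (1 − 1.01775^(−30)).
Denominator 1 − (1+r)^(−30) = 0.410115929.
P = 23.43 / 0.410115929 ≈ 57.13.

€57.13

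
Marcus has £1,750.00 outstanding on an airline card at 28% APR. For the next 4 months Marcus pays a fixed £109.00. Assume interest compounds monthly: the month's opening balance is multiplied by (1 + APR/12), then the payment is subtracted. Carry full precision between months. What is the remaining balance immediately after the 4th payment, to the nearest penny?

£1,467.64

Monthly rate r = 28%/12 = 2.33333% = 0.0233333.
Each month: B ← B·(1+r) − £109.00.
Month 1: interest £40.83; balance after payment £1,681.83.
Month 2: interest £39.24; balance after payment £1,612.08.
Month 3: interest £37.62; balance after payment £1,540.69.
Month 4: interest £35.95; balance after payment £1,467.64.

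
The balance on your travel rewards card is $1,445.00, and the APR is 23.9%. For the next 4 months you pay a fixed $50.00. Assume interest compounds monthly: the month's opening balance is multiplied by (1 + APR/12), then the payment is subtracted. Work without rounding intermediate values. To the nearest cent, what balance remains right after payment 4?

Monthly rate r = 23.9%/12 = 1.99167% = 0.0199167.
Each month: B ← B·(1+r) − $50.00.
Month 1: interest $28.78; balance after payment $1,423.78.
Month 2: interest $28.36; balance after payment $1,402.14.
Month 3: interest $27.93; balance after payment $1,380.06.
Month 4: interest $27.49; balance after payment $1,357.55.

$1,357.55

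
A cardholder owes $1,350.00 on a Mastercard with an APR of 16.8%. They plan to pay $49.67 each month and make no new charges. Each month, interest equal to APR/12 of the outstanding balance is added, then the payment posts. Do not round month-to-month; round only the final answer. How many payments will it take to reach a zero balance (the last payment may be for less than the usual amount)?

35 payments

Monthly rate r = 16.8%/12 = 1.4% = 0.014.
Recurrence: B ← B·(1+r) − $49.67.
Month 1: interest $18.90; balance after payment $1,319.23.
Month 2: interest $18.47; balance after payment $1,288.03.
Closed form: n = −ln(1 − rB₀/P)/ln(1+r) = −ln(0.61949)/ln(1.014) ≈ 34.443, so the balance reaches zero during payment 35.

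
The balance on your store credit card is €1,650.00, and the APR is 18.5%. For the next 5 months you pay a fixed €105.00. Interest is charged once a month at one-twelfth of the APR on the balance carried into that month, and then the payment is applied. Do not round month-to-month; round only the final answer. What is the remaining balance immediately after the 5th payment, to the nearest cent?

Monthly rate r = 18.5%/12 = 1.54167% = 0.0154167.
Each month: B ← B·(1+r) − €105.00.
Month 1: interest €25.44; balance after payment €1,570.44.
Month 2: interest €24.21; balance after payment €1,489.65.
Month 3: interest €22.97; balance after payment €1,407.61.
Month 4: interest €21.70; balance after payment €1,324.31.
Month 5: interest €20.42; balance after payment €1,239.73.

€1,239.73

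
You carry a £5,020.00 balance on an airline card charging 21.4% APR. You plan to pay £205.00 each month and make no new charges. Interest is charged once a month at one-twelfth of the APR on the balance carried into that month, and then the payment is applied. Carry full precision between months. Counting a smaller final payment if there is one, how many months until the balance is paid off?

33 payments

Monthly rate r = 21.4%/12 = 1.78333% = 0.0178333.
Recurrence: B ← B·(1+r) − £205.00.
Month 1: interest £89.52; balance after payment £4,904.52.
Month 2: interest £87.46; balance after payment £4,786.99.
Closed form: n = −ln(1 − rB₀/P)/ln(1+r) = −ln(0.5633)/ln(1.01783) ≈ 32.470, so the balance reaches zero during payment 33.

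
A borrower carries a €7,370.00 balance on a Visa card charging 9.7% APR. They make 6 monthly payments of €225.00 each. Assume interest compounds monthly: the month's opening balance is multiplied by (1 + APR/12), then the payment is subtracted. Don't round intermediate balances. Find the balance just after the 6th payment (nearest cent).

€6,357.17

Monthly rate r = 9.7%/12 = 0.808333% = 0.00808333.
Each month: B ← B·(1+r) − €225.00.
Month 1: interest €59.57; balance after payment €7,204.57.
Month 2: interest €58.24; balance after payment €7,037.81.
Month 3: interest €56.89; balance after payment €6,869.70.
Month 4: interest €55.53; balance after payment €6,700.23.
Month 5: interest €54.16; balance after payment €6,529.39.
Month 6: interest €52.78; balance after payment €6,357.17.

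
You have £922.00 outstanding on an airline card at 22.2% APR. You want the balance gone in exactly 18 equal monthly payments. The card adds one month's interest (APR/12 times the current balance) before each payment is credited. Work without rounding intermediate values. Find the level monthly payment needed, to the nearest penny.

Monthly rate r = 22.2%/12 = 1.85% = 0.0185.
Level-payment amortization: P = B₀·r / (1 − (1+r)^(−n)) = 922.00·0.0185 / (1 − 1.0185^(−18)).
Denominator 1 − (1+r)^(−18) = 0.281045511.
P = 17.057 / 0.281045511 ≈ 60.69.

£60.69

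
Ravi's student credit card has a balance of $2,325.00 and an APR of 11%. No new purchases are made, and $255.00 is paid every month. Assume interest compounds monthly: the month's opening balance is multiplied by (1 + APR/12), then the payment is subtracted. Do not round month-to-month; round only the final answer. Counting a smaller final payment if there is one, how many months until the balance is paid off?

Monthly rate r = 11%/12 = 0.916667% = 0.00916667.
Recurrence: B ← B·(1+r) − $255.00.
Month 1: interest $21.31; balance after payment $2,091.31.
Month 2: interest $19.17; balance after payment $1,855.48.
Closed form: n = −ln(1 − rB₀/P)/ln(1+r) = −ln(0.91642)/ln(1.00917) ≈ 9.565, so the balance reaches zero during payment 10.

10 months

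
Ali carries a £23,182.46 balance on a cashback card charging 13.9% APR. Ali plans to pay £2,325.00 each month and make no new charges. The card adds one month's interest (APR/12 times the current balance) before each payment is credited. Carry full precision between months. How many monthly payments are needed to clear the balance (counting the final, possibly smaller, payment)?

11 payments

Monthly rate r = 13.9%/12 = 1.15833% = 0.0115833.
Recurrence: B ← B·(1+r) − £2,325.00.
Month 1: interest £268.53; balance after payment £21,125.99.
Month 2: interest £244.71; balance after payment £19,045.70.
Closed form: n = −ln(1 − rB₀/P)/ln(1+r) = −ln(0.8845)/ln(1.01158) ≈ 10.657, so the balance reaches zero during payment 11.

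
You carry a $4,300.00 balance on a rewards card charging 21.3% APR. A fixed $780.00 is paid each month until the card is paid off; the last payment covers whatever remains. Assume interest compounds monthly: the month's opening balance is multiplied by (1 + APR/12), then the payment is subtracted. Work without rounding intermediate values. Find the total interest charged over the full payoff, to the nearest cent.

Monthly rate r = 21.3%/12 = 1.775% = 0.01775.
Payoff takes n = ⌈−ln(1 − rB₀/P)/ln(1+r)⌉ = ⌈5.853⌉ = 6 payments; the last is $666.10.
Total paid = 5·$780.00 + $666.10 = $4,566.10.
Total interest = total paid − principal = $4,566.10 − $4,300.00 = $266.10.

$266.10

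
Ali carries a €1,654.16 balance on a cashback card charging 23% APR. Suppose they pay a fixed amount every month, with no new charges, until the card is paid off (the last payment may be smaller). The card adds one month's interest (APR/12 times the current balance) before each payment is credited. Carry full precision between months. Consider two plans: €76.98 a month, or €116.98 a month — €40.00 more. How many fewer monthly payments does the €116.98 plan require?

11 fewer payments

Monthly rate r = 23%/12 = 1.91667% = 0.0191667.
At €76.98/mo: n = ⌈−ln(1 − rB₀/P)/ln(1+r)⌉ = 28 payments (last €73.75); total interest = total paid − €1,654.16 = €498.05.
At €116.98/mo: 17 payments (last €76.37); total interest €293.89.
Payments saved = 28 − 17 = 11.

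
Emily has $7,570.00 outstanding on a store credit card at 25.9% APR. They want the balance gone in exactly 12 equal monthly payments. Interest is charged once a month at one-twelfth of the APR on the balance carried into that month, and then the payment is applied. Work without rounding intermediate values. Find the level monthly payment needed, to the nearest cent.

Monthly rate r = 25.9%/12 = 2.15833% = 0.0215833.
Level-payment amortization: P = B₀·r / (1 − (1+r)^(−n)) = 7570.00·0.0215833 / (1 − 1.02158^(−12)).
Denominator 1 − (1+r)^(−12) = 0.226047314.
P = 163.386 / 0.226047314 ≈ 722.79.

$722.79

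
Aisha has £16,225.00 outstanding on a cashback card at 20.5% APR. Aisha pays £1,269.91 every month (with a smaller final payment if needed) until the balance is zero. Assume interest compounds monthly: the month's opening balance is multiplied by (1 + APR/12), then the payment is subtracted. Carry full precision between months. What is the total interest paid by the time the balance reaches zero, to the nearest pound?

Monthly rate r = 20.5%/12 = 1.70833% = 0.0170833.
Payoff takes n = ⌈−ln(1 − rB₀/P)/ln(1+r)⌉ = ⌈14.537⌉ = 15 payments; the last is £684.36.
Total paid = 14·£1,269.91 + £684.36 = £18,463.10.
Total interest = total paid − principal = £18,463.10 − £16,225.00 = £2,238.10.

£2,238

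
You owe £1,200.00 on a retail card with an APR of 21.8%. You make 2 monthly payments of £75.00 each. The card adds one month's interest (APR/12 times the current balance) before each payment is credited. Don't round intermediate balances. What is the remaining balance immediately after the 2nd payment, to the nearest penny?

£1,092.63

Monthly rate r = 21.8%/12 = 1.81667% = 0.0181667.
Each month: B ← B·(1+r) − £75.00.
Month 1: interest £21.80; balance after payment £1,146.80.
Month 2: interest £20.83; balance after payment £1,092.63.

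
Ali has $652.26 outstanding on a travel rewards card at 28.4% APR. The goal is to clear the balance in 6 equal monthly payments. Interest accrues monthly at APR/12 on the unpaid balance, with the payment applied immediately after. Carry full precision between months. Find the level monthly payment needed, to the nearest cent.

$117.89

Monthly rate r = 28.4%/12 = 2.36667% = 0.0236667.
Level-payment amortization: P = B₀·r / (1 − (1+r)^(−n)) = 652.26·0.0236667 / (1 − 1.02367^(−6)).
Denominator 1 − (1+r)^(−6) = 0.130942264.
P = 15.4368 / 0.130942264 ≈ 117.89.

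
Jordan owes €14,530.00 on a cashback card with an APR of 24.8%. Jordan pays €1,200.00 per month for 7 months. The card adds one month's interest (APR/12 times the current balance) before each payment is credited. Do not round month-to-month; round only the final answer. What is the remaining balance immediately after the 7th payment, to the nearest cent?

€7,827.80

Monthly rate r = 24.8%/12 = 2.06667% = 0.0206667.
Each month: B ← B·(1+r) − €1,200.00.
Month 1: interest €300.29; balance after payment €13,630.29.
Month 2: interest €281.69; balance after payment €12,711.98.
Month 3: interest €262.71; balance after payment €11,774.69.
Month 4: interest €243.34; balance after payment €10,818.04.
Month 5: interest €223.57; balance after payment €9,841.61.
Month 6: interest €203.39; balance after payment €8,845.00.
Month 7: interest €182.80; balance after payment €7,827.80.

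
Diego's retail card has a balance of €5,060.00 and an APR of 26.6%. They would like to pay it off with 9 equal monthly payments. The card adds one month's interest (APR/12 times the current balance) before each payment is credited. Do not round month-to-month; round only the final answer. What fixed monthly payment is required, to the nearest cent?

Monthly rate r = 26.6%/12 = 2.21667% = 0.0221667.
Level-payment amortization: P = B₀·r / (1 − (1+r)^(−n)) = 5060.00·0.0221667 / (1 − 1.02217^(−9)).
Denominator 1 − (1+r)^(−9) = 0.17907294.
P = 112.163 / 0.17907294 ≈ 626.36.

€626.36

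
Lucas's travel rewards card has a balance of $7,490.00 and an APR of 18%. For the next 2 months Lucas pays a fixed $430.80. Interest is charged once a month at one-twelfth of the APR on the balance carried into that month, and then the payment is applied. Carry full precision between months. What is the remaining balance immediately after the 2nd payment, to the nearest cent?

Monthly rate r = 18%/12 = 1.5% = 0.015.
Each month: B ← B·(1+r) − $430.80.
Month 1: interest $112.35; balance after payment $7,171.55.
Month 2: interest $107.57; balance after payment $6,848.32.

$6,848.32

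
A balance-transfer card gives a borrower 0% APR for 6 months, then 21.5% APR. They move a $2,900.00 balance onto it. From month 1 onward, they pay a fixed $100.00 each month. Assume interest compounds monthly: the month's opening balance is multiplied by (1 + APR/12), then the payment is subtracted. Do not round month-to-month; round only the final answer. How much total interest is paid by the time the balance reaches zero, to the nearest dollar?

Promo months 1–6 at r₀ = 0%/12 = 0; months 7+ at r₁ = 21.5%/12 = 0.0179167.
After month 6 (no interest yet): B = $2,900.00 − 6·$100.00 = $2,300.00.
Then at r₁ with $100.00/mo: n₂ = −ln(1 − r₁·B/P)/ln(1+r₁) ≈ 29.91 → 30 more payments.
Total paid = 35·$100.00 + $91.22 = $3,591.22; interest = $3,591.22 − $2,900.00 = $691.22.

$691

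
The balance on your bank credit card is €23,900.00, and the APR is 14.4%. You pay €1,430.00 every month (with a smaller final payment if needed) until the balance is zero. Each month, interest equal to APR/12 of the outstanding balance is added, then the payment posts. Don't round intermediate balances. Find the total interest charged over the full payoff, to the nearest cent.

Monthly rate r = 14.4%/12 = 1.2% = 0.012.
Payoff takes n = ⌈−ln(1 − rB₀/P)/ln(1+r)⌉ = ⌈18.765⌉ = 19 payments; the last is €1,095.90.
Total paid = 18·€1,430.00 + €1,095.90 = €26,835.90.
Total interest = total paid − principal = €26,835.90 − €23,900.00 = €2,935.90.

€2,935.90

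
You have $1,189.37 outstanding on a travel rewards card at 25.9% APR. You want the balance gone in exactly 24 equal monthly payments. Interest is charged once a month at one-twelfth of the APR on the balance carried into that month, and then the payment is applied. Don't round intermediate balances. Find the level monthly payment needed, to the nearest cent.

$64.02

Monthly rate r = 25.9%/12 = 2.15833% = 0.0215833.
Level-payment amortization: P = B₀·r / (1 − (1+r)^(−n)) = 1189.37·0.0215833 / (1 − 1.02158^(−24)).
Denominator 1 − (1+r)^(−24) = 0.400997239.
P = 25.6706 / 0.400997239 ≈ 64.02.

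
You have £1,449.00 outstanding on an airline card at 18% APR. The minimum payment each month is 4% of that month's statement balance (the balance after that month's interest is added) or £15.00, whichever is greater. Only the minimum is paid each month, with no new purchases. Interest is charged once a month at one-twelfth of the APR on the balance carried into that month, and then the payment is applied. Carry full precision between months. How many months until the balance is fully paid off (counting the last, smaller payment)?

84 months

Monthly rate r = 18%/12 = 1.5% = 0.015.
While 4% of the post-interest balance exceeds £15.00, each month B ← (B·(1+r))·(1 − 0.04), i.e. B shrinks by the factor (1+r)·0.96 = 0.9744.
This holds for months 1–53. Entering month 54 the balance is £366.56; 4% of the post-interest balance is now below £15.00, so the flat £15.00 minimum applies from here.
From month 54 a fixed £15.00 at rate r clears £366.56 in 31 more payments. Total: 53 + 31 = 84 months.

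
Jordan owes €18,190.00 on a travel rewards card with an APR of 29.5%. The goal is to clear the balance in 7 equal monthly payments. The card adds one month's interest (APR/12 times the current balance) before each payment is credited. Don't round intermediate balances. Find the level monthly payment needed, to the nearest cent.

Monthly rate r = 29.5%/12 = 2.45833% = 0.0245833.
Level-payment amortization: P = B₀·r / (1 − (1+r)^(−n)) = 18190.00·0.0245833 / (1 − 1.02458^(−7)).
Denominator 1 − (1+r)^(−7) = 0.156337024.
P = 447.171 / 0.156337024 ≈ 2860.30.

€2,860.30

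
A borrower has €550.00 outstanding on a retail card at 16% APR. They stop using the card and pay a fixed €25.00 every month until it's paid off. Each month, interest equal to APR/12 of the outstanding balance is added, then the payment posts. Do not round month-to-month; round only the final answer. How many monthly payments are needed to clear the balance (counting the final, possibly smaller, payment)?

27 months

Monthly rate r = 16%/12 = 1.33333% = 0.0133333.
Recurrence: B ← B·(1+r) − €25.00.
Month 1: interest €7.33; balance after payment €532.33.
Month 2: interest €7.10; balance after payment €514.43.
Closed form: n = −ln(1 − rB₀/P)/ln(1+r) = −ln(0.70667)/ln(1.01333) ≈ 26.213, so the balance reaches zero during payment 27.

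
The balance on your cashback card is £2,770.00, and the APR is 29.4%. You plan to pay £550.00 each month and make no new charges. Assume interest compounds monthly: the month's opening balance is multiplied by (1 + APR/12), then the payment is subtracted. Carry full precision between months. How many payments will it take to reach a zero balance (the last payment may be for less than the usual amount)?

6 months

Monthly rate r = 29.4%/12 = 2.45% = 0.0245.
Recurrence: B ← B·(1+r) − £550.00.
Month 1: interest £67.86; balance after payment £2,287.86.
Month 2: interest £56.05; balance after payment £1,793.92.
Month 3: interest £43.95; balance after payment £1,287.87.
Month 4: interest £31.55; balance after payment £769.42.
Month 5: interest £18.85; balance after payment £238.27.
Month 6: interest £5.84; balance after payment £0.00.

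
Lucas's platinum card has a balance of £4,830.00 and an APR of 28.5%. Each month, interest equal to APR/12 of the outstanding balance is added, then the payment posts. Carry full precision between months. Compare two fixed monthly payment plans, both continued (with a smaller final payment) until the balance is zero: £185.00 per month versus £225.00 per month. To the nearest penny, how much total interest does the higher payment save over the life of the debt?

Monthly rate r = 28.5%/12 = 2.375% = 0.02375.
At £185.00/mo: n = ⌈−ln(1 − rB₀/P)/ln(1+r)⌉ = 42 payments (last £42.91); total interest = total paid − £4,830.00 = £2,797.91.
At £225.00/mo: 31 payments (last £85.35); total interest £2,005.35.
Interest saved = £2,797.91 − £2,005.35 = £792.56.

£792.56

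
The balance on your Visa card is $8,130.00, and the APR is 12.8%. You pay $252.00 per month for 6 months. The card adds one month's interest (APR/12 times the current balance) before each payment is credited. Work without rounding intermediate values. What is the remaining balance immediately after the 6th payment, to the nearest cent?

Monthly rate r = 12.8%/12 = 1.06667% = 0.0106667.
Each month: B ← B·(1+r) − $252.00.
Month 1: interest $86.72; balance after payment $7,964.72.
Month 2: interest $84.96; balance after payment $7,797.68.
Month 3: interest $83.18; balance after payment $7,628.85.
Month 4: interest $81.37; balance after payment $7,458.23.
Month 5: interest $79.55; balance after payment $7,285.78.
Month 6: interest $77.71; balance after payment $7,111.50.

$7,111.50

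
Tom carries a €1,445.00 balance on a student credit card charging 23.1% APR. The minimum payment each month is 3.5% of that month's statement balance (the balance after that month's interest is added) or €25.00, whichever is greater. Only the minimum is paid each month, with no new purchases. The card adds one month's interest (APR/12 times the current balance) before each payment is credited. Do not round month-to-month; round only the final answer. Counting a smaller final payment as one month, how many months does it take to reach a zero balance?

Monthly rate r = 23.1%/12 = 1.925% = 0.01925.
While 3.5% of the post-interest balance exceeds €25.00, each month B ← (B·(1+r))·(1 − 0.035), i.e. B shrinks by the factor (1+r)·0.965 = 0.98358.
This holds for months 1–44. Entering month 45 the balance is €697.30; 3.5% of the post-interest balance is now below €25.00, so the flat €25.00 minimum applies from here.
From month 45 a fixed €25.00 at rate r clears €697.30 in 41 more payments. Total: 44 + 41 = 85 months.

85 months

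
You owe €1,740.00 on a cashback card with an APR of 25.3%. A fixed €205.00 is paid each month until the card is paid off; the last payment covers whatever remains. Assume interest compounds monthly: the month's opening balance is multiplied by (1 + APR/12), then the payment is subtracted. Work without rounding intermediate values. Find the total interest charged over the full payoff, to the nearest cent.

Monthly rate r = 25.3%/12 = 2.10833% = 0.0210833.
Payoff takes n = ⌈−ln(1 − rB₀/P)/ln(1+r)⌉ = ⌈9.450⌉ = 10 payments; the last is €92.84.
Total paid = 9·€205.00 + €92.84 = €1,937.84.
Total interest = total paid − principal = €1,937.84 − €1,740.00 = €197.84.

€197.84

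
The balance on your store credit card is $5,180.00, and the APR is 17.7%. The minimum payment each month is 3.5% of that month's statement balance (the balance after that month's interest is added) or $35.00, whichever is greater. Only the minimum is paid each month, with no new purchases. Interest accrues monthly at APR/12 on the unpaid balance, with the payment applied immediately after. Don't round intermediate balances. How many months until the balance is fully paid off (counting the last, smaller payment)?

Monthly rate r = 17.7%/12 = 1.475% = 0.01475.
While 3.5% of the post-interest balance exceeds $35.00, each month B ← (B·(1+r))·(1 − 0.035), i.e. B shrinks by the factor (1+r)·0.965 = 0.97923.
This holds for months 1–80. Entering month 81 the balance is $966.58; 3.5% of the post-interest balance is now below $35.00, so the flat $35.00 minimum applies from here.
From month 81 a fixed $35.00 at rate r clears $966.58 in 36 more payments. Total: 80 + 36 = 116 months.

116 months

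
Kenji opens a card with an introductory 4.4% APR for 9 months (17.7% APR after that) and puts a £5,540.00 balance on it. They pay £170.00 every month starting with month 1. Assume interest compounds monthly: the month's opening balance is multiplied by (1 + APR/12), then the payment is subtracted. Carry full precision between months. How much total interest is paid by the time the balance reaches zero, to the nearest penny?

Promo months 1–9 at r₀ = 4.4%/12 = 0.00366667; months 10+ at r₁ = 17.7%/12 = 0.01475.
After month 9: iterate B ← B·(1+r₀) − £170.00 for 9 months → £4,172.89.
Then at r₁ with £170.00/mo: n₂ = −ln(1 − r₁·B/P)/ln(1+r₁) ≈ 30.70 → 31 more payments.
Total paid = 39·£170.00 + £119.18 = £6,749.18; interest = £6,749.18 − £5,540.00 = £1,209.18.

£1,209.18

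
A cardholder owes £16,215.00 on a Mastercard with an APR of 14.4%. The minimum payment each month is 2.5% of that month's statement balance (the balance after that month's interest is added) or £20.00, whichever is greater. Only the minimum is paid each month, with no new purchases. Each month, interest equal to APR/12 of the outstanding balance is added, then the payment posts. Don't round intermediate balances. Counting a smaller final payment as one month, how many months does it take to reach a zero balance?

Monthly rate r = 14.4%/12 = 1.2% = 0.012.
While 2.5% of the post-interest balance exceeds £20.00, each month B ← (B·(1+r))·(1 − 0.025), i.e. B shrinks by the factor (1+r)·0.975 = 0.9867.
This holds for months 1–226. Entering month 227 the balance is £786.60; 2.5% of the post-interest balance is now below £20.00, so the flat £20.00 minimum applies from here.
From month 227 a fixed £20.00 at rate r clears £786.60 in 54 more payments. Total: 226 + 54 = 280 months.

280 months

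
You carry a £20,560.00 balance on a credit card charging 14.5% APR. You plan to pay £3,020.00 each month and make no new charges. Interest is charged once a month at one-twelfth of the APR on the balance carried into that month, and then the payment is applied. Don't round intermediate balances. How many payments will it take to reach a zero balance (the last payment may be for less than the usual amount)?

Monthly rate r = 14.5%/12 = 1.20833% = 0.0120833.
Recurrence: B ← B·(1+r) − £3,020.00.
Month 1: interest £248.43; balance after payment £17,788.43.
Month 2: interest £214.94; balance after payment £14,983.38.
Closed form: n = −ln(1 − rB₀/P)/ln(1+r) = −ln(0.91774)/ln(1.01208) ≈ 7.147, so the balance reaches zero during payment 8.

8 payments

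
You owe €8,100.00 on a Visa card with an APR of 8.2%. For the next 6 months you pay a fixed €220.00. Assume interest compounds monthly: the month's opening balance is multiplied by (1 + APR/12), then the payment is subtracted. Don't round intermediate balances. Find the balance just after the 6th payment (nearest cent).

Monthly rate r = 8.2%/12 = 0.683333% = 0.00683333.
Each month: B ← B·(1+r) − €220.00.
Month 1: interest €55.35; balance after payment €7,935.35.
Month 2: interest €54.22; balance after payment €7,769.57.
Month 3: interest €53.09; balance after payment €7,602.67.
Month 4: interest €51.95; balance after payment €7,434.62.
Month 5: interest €50.80; balance after payment €7,265.42.
Month 6: interest €49.65; balance after payment €7,095.07.

€7,095.07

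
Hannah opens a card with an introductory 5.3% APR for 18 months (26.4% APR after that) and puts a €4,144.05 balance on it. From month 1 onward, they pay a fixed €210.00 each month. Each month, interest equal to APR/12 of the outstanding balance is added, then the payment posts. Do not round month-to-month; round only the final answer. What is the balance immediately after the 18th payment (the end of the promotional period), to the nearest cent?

Promo months 1–18 at r₀ = 5.3%/12 = 0.00441667; months 19+ at r₁ = 26.4%/12 = 0.022.
After month 18: iterate B ← B·(1+r₀) − €210.00 for 18 months → €560.86.

€560.86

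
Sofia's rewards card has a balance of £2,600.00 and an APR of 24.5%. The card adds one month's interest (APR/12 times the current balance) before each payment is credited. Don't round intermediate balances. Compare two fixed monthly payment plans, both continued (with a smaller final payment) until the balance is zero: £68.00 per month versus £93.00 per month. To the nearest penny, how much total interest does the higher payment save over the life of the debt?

£1,212.03

Monthly rate r = 24.5%/12 = 2.04167% = 0.0204167.
At £68.00/mo: n = ⌈−ln(1 − rB₀/P)/ln(1+r)⌉ = 76 payments (last £4.08); total interest = total paid − £2,600.00 = £2,504.08.
At £93.00/mo: 42 payments (last £79.05); total interest £1,292.05.
Interest saved = £2,504.08 − £1,292.05 = £1,212.03.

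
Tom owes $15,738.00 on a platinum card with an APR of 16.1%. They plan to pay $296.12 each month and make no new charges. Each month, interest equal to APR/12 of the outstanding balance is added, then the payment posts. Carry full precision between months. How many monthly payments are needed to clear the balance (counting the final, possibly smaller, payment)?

Monthly rate r = 16.1%/12 = 1.34167% = 0.0134167.
Recurrence: B ← B·(1+r) − $296.12.
Month 1: interest $211.15; balance after payment $15,653.03.
Month 2: interest $210.01; balance after payment $15,566.92.
Closed form: n = −ln(1 − rB₀/P)/ln(1+r) = −ln(0.28694)/ln(1.01342) ≈ 93.678, so the balance reaches zero during payment 94.

94 months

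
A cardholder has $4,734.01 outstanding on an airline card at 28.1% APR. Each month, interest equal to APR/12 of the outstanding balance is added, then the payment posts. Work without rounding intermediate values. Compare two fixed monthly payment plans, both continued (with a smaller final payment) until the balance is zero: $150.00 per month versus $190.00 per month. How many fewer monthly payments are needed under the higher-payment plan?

21 fewer payments

Monthly rate r = 28.1%/12 = 2.34167% = 0.0234167.
At $150.00/mo: n = ⌈−ln(1 − rB₀/P)/ln(1+r)⌉ = 59 payments (last $5.55); total interest = total paid − $4,734.01 = $3,971.54.
At $190.00/mo: 38 payments (last $158.82); total interest $2,454.81.
Payments saved = 59 − 38 = 21.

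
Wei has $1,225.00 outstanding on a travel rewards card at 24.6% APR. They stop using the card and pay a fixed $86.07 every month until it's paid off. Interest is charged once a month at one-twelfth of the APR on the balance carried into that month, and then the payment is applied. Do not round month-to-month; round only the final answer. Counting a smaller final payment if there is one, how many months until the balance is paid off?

18 months

Monthly rate r = 24.6%/12 = 2.05% = 0.0205.
Recurrence: B ← B·(1+r) − $86.07.
Month 1: interest $25.11; balance after payment $1,164.04.
Month 2: interest $23.86; balance after payment $1,101.84.
Closed form: n = −ln(1 − rB₀/P)/ln(1+r) = −ln(0.70823)/ln(1.0205) ≈ 17.000, so the balance reaches zero during payment 18.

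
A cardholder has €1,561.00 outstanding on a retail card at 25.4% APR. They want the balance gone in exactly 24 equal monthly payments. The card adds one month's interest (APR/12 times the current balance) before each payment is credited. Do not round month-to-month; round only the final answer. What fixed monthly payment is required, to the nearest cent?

€83.63

Monthly rate r = 25.4%/12 = 2.11667% = 0.0211667.
Level-payment amortization: P = B₀·r / (1 − (1+r)^(−n)) = 1561.00·0.0211667 / (1 − 1.02117^(−24)).
Denominator 1 − (1+r)^(−24) = 0.395103765.
P = 33.0412 / 0.395103765 ≈ 83.63.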